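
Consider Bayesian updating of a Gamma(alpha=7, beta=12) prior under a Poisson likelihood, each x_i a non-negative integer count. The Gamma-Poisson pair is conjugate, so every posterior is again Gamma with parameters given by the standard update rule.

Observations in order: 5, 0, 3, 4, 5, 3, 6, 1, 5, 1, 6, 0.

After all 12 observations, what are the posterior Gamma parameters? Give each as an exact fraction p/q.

alpha=46, beta=24

obs 1: x=5 → posterior Gamma(12, 13)
obs 2: x=0 → posterior Gamma(12, 14)
obs 3: x=3 → posterior Gamma(15, 15)
obs 4: x=4 → posterior Gamma(19, 16)
obs 5: x=5 → posterior Gamma(24, 17)
obs 6: x=3 → posterior Gamma(27, 18)
obs 7: x=6 → posterior Gamma(33, 19)
obs 8: x=1 → posterior Gamma(34, 20)
obs 9: x=5 → posterior Gamma(39, 21)
obs 10: x=1 → posterior Gamma(40, 22)
obs 11: x=6 → posterior Gamma(46, 23)
obs 12: x=0 → posterior Gamma(46, 24)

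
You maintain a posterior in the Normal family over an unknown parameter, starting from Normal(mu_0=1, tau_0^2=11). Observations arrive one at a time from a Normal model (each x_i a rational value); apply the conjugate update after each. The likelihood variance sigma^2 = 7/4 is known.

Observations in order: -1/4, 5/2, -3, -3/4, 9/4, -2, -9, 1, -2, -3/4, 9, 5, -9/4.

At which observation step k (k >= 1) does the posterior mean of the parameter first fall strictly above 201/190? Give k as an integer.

obs 1: x=-1/4 → posterior Normal(-4/51, 77/51)
obs 2: x=5/2 → posterior Normal(106/95, 77/95)
obs 3: x=-3 → posterior Normal(-26/139, 77/139)
obs 4: x=-3/4 → posterior Normal(-59/183, 77/183)
obs 5: x=9/4 → posterior Normal(40/227, 77/227)
obs 6: x=-2 → posterior Normal(-48/271, 77/271)
obs 7: x=-9 → posterior Normal(-148/105, 11/45)
obs 8: x=1 → posterior Normal(-400/359, 77/359)
obs 9: x=-2 → posterior Normal(-488/403, 77/403)
obs 10: x=-3/4 → posterior Normal(-521/447, 77/447)
obs 11: x=9 → posterior Normal(-125/491, 77/491)
obs 12: x=5 → posterior Normal(19/107, 77/535)
obs 13: x=-9/4 → posterior Normal(-4/579, 77/579)

k = 2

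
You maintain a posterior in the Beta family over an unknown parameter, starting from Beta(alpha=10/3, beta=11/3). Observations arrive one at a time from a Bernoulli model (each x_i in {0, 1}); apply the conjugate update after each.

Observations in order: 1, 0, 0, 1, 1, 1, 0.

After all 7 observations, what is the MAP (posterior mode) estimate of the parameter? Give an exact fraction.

obs 1: x=1 → posterior Beta(13/3, 11/3)
obs 2: x=0 → posterior Beta(13/3, 14/3)
obs 3: x=0 → posterior Beta(13/3, 17/3)
obs 4: x=1 → posterior Beta(16/3, 17/3)
obs 5: x=1 → posterior Beta(19/3, 17/3)
obs 6: x=1 → posterior Beta(22/3, 17/3)
obs 7: x=0 → posterior Beta(22/3, 20/3)

19/36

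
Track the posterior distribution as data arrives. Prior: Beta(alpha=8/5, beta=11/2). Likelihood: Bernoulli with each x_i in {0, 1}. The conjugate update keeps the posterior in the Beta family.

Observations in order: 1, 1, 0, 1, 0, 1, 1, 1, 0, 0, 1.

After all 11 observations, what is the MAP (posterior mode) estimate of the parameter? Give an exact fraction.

obs 1: x=1 → posterior Beta(13/5, 11/2)
obs 2: x=1 → posterior Beta(18/5, 11/2)
obs 3: x=0 → posterior Beta(18/5, 13/2)
obs 4: x=1 → posterior Beta(23/5, 13/2)
obs 5: x=0 → posterior Beta(23/5, 15/2)
obs 6: x=1 → posterior Beta(28/5, 15/2)
obs 7: x=1 → posterior Beta(33/5, 15/2)
obs 8: x=1 → posterior Beta(38/5, 15/2)
obs 9: x=0 → posterior Beta(38/5, 17/2)
obs 10: x=0 → posterior Beta(38/5, 19/2)
obs 11: x=1 → posterior Beta(43/5, 19/2)

76/161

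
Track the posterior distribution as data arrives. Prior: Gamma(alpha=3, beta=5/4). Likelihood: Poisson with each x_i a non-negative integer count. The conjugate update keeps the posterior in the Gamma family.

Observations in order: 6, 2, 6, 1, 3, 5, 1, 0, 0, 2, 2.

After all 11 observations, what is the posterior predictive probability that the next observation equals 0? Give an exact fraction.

obs 1: x=6 → posterior Gamma(9, 9/4)
obs 2: x=2 → posterior Gamma(11, 13/4)
obs 3: x=6 → posterior Gamma(17, 17/4)
obs 4: x=1 → posterior Gamma(18, 21/4)
obs 5: x=3 → posterior Gamma(21, 25/4)
obs 6: x=5 → posterior Gamma(26, 29/4)
obs 7: x=1 → posterior Gamma(27, 33/4)
obs 8: x=0 → posterior Gamma(27, 37/4)
obs 9: x=0 → posterior Gamma(27, 41/4)
obs 10: x=2 → posterior Gamma(29, 45/4)
obs 11: x=2 → posterior Gamma(31, 49/4)

24893071176241544900787221684958608586849291716964049/283499278281258657725525680568509306972713148562602397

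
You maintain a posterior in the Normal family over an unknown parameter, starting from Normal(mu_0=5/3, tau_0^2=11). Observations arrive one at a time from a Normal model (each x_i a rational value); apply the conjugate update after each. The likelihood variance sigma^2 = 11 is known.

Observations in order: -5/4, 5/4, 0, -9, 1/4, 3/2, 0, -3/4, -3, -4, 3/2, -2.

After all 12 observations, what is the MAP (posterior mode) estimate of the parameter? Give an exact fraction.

-83/78

obs 1: x=-5/4 → posterior Normal(5/24, 11/2)
obs 2: x=5/4 → posterior Normal(5/9, 11/3)
obs 3: x=0 → posterior Normal(5/12, 11/4)
obs 4: x=-9 → posterior Normal(-22/15, 11/5)
obs 5: x=1/4 → posterior Normal(-85/72, 11/6)
obs 6: x=3/2 → posterior Normal(-67/84, 11/7)
obs 7: x=0 → posterior Normal(-67/96, 11/8)
obs 8: x=-3/4 → posterior Normal(-19/27, 11/9)
obs 9: x=-3 → posterior Normal(-14/15, 11/10)
obs 10: x=-4 → posterior Normal(-40/33, 1)
obs 11: x=3/2 → posterior Normal(-71/72, 11/12)
obs 12: x=-2 → posterior Normal(-83/78, 11/13)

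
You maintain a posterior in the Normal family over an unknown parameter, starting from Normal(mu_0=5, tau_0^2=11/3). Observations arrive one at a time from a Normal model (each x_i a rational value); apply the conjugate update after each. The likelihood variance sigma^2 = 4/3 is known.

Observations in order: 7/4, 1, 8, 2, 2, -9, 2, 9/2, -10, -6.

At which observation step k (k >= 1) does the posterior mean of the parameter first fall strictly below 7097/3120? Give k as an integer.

obs 1: x=7/4 → posterior Normal(157/60, 44/45)
obs 2: x=1 → posterior Normal(201/104, 22/39)
obs 3: x=8 → posterior Normal(553/148, 44/111)
obs 4: x=2 → posterior Normal(641/192, 11/36)
obs 5: x=2 → posterior Normal(729/236, 44/177)
obs 6: x=-9 → posterior Normal(333/280, 22/105)
obs 7: x=2 → posterior Normal(421/324, 44/243)
obs 8: x=9/2 → posterior Normal(619/368, 11/69)
obs 9: x=-10 → posterior Normal(179/412, 44/309)
obs 10: x=-6 → posterior Normal(-85/456, 22/171)

k = 2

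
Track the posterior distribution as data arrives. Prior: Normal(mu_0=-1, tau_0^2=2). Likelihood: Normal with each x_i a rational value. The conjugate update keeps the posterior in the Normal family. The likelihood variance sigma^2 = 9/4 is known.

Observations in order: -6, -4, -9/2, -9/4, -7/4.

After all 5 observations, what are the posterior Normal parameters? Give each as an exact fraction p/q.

obs 1: x=-6 → posterior Normal(-57/17, 18/17)
obs 2: x=-4 → posterior Normal(-89/25, 18/25)
obs 3: x=-9/2 → posterior Normal(-125/33, 6/11)
obs 4: x=-9/4 → posterior Normal(-143/41, 18/41)
obs 5: x=-7/4 → posterior Normal(-157/49, 18/49)

mu_0=-157/49, tau_0^2=18/49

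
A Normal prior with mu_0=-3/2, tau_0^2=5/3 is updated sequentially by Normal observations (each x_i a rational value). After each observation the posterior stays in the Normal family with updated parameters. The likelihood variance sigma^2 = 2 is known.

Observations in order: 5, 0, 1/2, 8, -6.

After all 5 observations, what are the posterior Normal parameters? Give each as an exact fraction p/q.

obs 1: x=5 → posterior Normal(16/11, 10/11)
obs 2: x=0 → posterior Normal(1, 5/8)
obs 3: x=1/2 → posterior Normal(37/42, 10/21)
obs 4: x=8 → posterior Normal(9/4, 5/13)
obs 5: x=-6 → posterior Normal(57/62, 10/31)

mu_0=57/62, tau_0^2=10/31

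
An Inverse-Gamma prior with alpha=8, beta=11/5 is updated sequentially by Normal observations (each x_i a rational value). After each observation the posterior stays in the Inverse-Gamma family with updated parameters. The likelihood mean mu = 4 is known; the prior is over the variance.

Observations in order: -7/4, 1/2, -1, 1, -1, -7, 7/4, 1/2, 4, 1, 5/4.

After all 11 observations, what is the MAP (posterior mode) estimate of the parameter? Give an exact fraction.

obs 1: x=-7/4 → posterior Inverse-Gamma(17/2, 2997/160)
obs 2: x=1/2 → posterior Inverse-Gamma(9, 3977/160)
obs 3: x=-1 → posterior Inverse-Gamma(19/2, 5977/160)
obs 4: x=1 → posterior Inverse-Gamma(10, 6697/160)
obs 5: x=-1 → posterior Inverse-Gamma(21/2, 8697/160)
obs 6: x=-7 → posterior Inverse-Gamma(11, 18377/160)
obs 7: x=7/4 → posterior Inverse-Gamma(23/2, 9391/80)
obs 8: x=1/2 → posterior Inverse-Gamma(12, 9881/80)
obs 9: x=4 → posterior Inverse-Gamma(25/2, 9881/80)
obs 10: x=1 → posterior Inverse-Gamma(13, 10241/80)
obs 11: x=5/4 → posterior Inverse-Gamma(27/2, 21087/160)

21087/2320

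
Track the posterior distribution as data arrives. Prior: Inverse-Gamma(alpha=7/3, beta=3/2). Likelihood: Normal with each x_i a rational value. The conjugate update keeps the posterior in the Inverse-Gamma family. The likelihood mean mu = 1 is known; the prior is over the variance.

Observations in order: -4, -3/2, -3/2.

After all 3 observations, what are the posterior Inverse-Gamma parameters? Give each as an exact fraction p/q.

obs 1: x=-4 → posterior Inverse-Gamma(17/6, 14)
obs 2: x=-3/2 → posterior Inverse-Gamma(10/3, 137/8)
obs 3: x=-3/2 → posterior Inverse-Gamma(23/6, 81/4)

alpha=23/6, beta=81/4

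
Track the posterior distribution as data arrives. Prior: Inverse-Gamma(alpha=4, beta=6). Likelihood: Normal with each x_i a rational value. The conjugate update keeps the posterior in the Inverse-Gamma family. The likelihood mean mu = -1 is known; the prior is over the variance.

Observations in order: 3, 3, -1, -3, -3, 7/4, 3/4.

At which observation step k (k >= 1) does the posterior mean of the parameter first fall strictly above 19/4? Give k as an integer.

obs 1: x=3 → posterior Inverse-Gamma(9/2, 14)
obs 2: x=3 → posterior Inverse-Gamma(5, 22)
obs 3: x=-1 → posterior Inverse-Gamma(11/2, 22)
obs 4: x=-3 → posterior Inverse-Gamma(6, 24)
obs 5: x=-3 → posterior Inverse-Gamma(13/2, 26)
obs 6: x=7/4 → posterior Inverse-Gamma(7, 953/32)
obs 7: x=3/4 → posterior Inverse-Gamma(15/2, 501/16)

k = 2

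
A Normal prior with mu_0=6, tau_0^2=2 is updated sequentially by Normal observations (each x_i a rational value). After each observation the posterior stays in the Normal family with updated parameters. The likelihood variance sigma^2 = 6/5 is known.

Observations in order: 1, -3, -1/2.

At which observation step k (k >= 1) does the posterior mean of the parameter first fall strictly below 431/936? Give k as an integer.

k = 3

obs 1: x=1 → posterior Normal(23/8, 3/4)
obs 2: x=-3 → posterior Normal(8/13, 6/13)
obs 3: x=-1/2 → posterior Normal(11/36, 1/3)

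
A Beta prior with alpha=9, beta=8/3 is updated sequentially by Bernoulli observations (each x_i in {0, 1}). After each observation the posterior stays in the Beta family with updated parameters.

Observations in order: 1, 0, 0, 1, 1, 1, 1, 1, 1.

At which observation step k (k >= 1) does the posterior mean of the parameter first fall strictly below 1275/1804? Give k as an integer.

k = 3

obs 1: x=1 → posterior Beta(10, 8/3)
obs 2: x=0 → posterior Beta(10, 11/3)
obs 3: x=0 → posterior Beta(10, 14/3)
obs 4: x=1 → posterior Beta(11, 14/3)
obs 5: x=1 → posterior Beta(12, 14/3)
obs 6: x=1 → posterior Beta(13, 14/3)
obs 7: x=1 → posterior Beta(14, 14/3)
obs 8: x=1 → posterior Beta(15, 14/3)
obs 9: x=1 → posterior Beta(16, 14/3)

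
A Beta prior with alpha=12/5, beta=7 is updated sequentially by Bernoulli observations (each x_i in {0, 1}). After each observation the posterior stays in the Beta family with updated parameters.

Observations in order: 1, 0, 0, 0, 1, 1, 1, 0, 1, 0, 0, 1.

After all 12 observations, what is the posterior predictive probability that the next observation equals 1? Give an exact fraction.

42/107

obs 1: x=1 → posterior Beta(17/5, 7)
obs 2: x=0 → posterior Beta(17/5, 8)
obs 3: x=0 → posterior Beta(17/5, 9)
obs 4: x=0 → posterior Beta(17/5, 10)
obs 5: x=1 → posterior Beta(22/5, 10)
obs 6: x=1 → posterior Beta(27/5, 10)
obs 7: x=1 → posterior Beta(32/5, 10)
obs 8: x=0 → posterior Beta(32/5, 11)
obs 9: x=1 → posterior Beta(37/5, 11)
obs 10: x=0 → posterior Beta(37/5, 12)
obs 11: x=0 → posterior Beta(37/5, 13)
obs 12: x=1 → posterior Beta(42/5, 13)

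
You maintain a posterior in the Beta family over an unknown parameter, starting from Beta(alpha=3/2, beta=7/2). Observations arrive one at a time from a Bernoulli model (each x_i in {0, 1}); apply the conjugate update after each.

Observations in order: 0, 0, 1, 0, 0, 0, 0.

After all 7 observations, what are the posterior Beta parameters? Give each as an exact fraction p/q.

alpha=5/2, beta=19/2

obs 1: x=0 → posterior Beta(3/2, 9/2)
obs 2: x=0 → posterior Beta(3/2, 11/2)
obs 3: x=1 → posterior Beta(5/2, 11/2)
obs 4: x=0 → posterior Beta(5/2, 13/2)
obs 5: x=0 → posterior Beta(5/2, 15/2)
obs 6: x=0 → posterior Beta(5/2, 17/2)
obs 7: x=0 → posterior Beta(5/2, 19/2)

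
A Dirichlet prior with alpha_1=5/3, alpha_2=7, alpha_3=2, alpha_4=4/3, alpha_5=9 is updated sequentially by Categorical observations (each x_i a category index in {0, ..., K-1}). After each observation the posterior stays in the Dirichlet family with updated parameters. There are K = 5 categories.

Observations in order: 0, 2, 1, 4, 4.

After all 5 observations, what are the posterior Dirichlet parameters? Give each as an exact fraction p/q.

obs 1: x=0 → posterior Dirichlet(8/3, 7, 2, 4/3, 9)
obs 2: x=2 → posterior Dirichlet(8/3, 7, 3, 4/3, 9)
obs 3: x=1 → posterior Dirichlet(8/3, 8, 3, 4/3, 9)
obs 4: x=4 → posterior Dirichlet(8/3, 8, 3, 4/3, 10)
obs 5: x=4 → posterior Dirichlet(8/3, 8, 3, 4/3, 11)

alpha_1=8/3, alpha_2=8, alpha_3=3, alpha_4=4/3, alpha_5=11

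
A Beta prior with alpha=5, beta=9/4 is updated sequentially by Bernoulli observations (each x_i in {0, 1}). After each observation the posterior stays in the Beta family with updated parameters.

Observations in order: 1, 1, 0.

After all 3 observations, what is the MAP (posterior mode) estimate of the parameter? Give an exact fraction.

8/11

obs 1: x=1 → posterior Beta(6, 9/4)
obs 2: x=1 → posterior Beta(7, 9/4)
obs 3: x=0 → posterior Beta(7, 13/4)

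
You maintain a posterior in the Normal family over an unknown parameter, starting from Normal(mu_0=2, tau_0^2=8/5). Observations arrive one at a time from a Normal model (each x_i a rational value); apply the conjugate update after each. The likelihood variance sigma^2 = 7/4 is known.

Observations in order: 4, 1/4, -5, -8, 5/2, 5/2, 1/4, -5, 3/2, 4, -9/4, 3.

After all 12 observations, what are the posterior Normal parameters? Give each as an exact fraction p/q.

mu_0=-2/419, tau_0^2=56/419

obs 1: x=4 → posterior Normal(198/67, 56/67)
obs 2: x=1/4 → posterior Normal(206/99, 56/99)
obs 3: x=-5 → posterior Normal(46/131, 56/131)
obs 4: x=-8 → posterior Normal(-210/163, 56/163)
obs 5: x=5/2 → posterior Normal(-2/3, 56/195)
obs 6: x=5/2 → posterior Normal(-50/227, 56/227)
obs 7: x=1/4 → posterior Normal(-6/37, 8/37)
obs 8: x=-5 → posterior Normal(-202/291, 56/291)
obs 9: x=3/2 → posterior Normal(-154/323, 56/323)
obs 10: x=4 → posterior Normal(-26/355, 56/355)
obs 11: x=-9/4 → posterior Normal(-98/387, 56/387)
obs 12: x=3 → posterior Normal(-2/419, 56/419)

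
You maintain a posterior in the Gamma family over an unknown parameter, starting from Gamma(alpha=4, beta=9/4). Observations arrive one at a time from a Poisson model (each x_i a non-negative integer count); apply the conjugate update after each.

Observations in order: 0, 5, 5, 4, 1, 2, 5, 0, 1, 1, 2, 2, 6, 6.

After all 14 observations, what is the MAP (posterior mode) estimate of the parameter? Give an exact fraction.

172/65

obs 1: x=0 → posterior Gamma(4, 13/4)
obs 2: x=5 → posterior Gamma(9, 17/4)
obs 3: x=5 → posterior Gamma(14, 21/4)
obs 4: x=4 → posterior Gamma(18, 25/4)
obs 5: x=1 → posterior Gamma(19, 29/4)
obs 6: x=2 → posterior Gamma(21, 33/4)
obs 7: x=5 → posterior Gamma(26, 37/4)
obs 8: x=0 → posterior Gamma(26, 41/4)
obs 9: x=1 → posterior Gamma(27, 45/4)
obs 10: x=1 → posterior Gamma(28, 49/4)
obs 11: x=2 → posterior Gamma(30, 53/4)
obs 12: x=2 → posterior Gamma(32, 57/4)
obs 13: x=6 → posterior Gamma(38, 61/4)
obs 14: x=6 → posterior Gamma(44, 65/4)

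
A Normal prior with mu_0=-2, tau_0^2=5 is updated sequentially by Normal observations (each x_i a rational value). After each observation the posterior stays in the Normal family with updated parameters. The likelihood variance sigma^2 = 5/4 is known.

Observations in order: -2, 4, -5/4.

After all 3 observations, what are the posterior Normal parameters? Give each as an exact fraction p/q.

mu_0=1/13, tau_0^2=5/13

obs 1: x=-2 → posterior Normal(-2, 1)
obs 2: x=4 → posterior Normal(2/3, 5/9)
obs 3: x=-5/4 → posterior Normal(1/13, 5/13)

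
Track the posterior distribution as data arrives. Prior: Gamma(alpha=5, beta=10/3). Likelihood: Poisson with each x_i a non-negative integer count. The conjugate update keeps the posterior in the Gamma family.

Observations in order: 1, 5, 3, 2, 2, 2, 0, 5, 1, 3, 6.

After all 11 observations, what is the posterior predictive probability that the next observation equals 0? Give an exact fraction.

1483870309808728944293459867559015029179679627633326572307/15722590703713169532663800141514592157006990044409758744576

obs 1: x=1 → posterior Gamma(6, 13/3)
obs 2: x=5 → posterior Gamma(11, 16/3)
obs 3: x=3 → posterior Gamma(14, 19/3)
obs 4: x=2 → posterior Gamma(16, 22/3)
obs 5: x=2 → posterior Gamma(18, 25/3)
obs 6: x=2 → posterior Gamma(20, 28/3)
obs 7: x=0 → posterior Gamma(20, 31/3)
obs 8: x=5 → posterior Gamma(25, 34/3)
obs 9: x=1 → posterior Gamma(26, 37/3)
obs 10: x=3 → posterior Gamma(29, 40/3)
obs 11: x=6 → posterior Gamma(35, 43/3)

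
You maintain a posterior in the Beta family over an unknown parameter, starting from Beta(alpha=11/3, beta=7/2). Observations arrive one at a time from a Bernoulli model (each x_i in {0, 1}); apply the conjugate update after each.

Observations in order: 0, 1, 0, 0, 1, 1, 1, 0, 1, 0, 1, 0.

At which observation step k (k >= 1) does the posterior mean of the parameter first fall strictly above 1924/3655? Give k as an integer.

k = 7

obs 1: x=0 → posterior Beta(11/3, 9/2)
obs 2: x=1 → posterior Beta(14/3, 9/2)
obs 3: x=0 → posterior Beta(14/3, 11/2)
obs 4: x=0 → posterior Beta(14/3, 13/2)
obs 5: x=1 → posterior Beta(17/3, 13/2)
obs 6: x=1 → posterior Beta(20/3, 13/2)
obs 7: x=1 → posterior Beta(23/3, 13/2)
obs 8: x=0 → posterior Beta(23/3, 15/2)
obs 9: x=1 → posterior Beta(26/3, 15/2)
obs 10: x=0 → posterior Beta(26/3, 17/2)
obs 11: x=1 → posterior Beta(29/3, 17/2)
obs 12: x=0 → posterior Beta(29/3, 19/2)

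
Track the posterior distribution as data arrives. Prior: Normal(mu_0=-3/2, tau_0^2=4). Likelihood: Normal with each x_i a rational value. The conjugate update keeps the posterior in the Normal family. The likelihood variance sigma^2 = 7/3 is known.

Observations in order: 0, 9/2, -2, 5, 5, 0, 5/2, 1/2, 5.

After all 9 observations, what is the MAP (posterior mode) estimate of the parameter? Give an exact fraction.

471/230

obs 1: x=0 → posterior Normal(-21/38, 28/19)
obs 2: x=9/2 → posterior Normal(87/62, 28/31)
obs 3: x=-2 → posterior Normal(39/86, 28/43)
obs 4: x=5 → posterior Normal(159/110, 28/55)
obs 5: x=5 → posterior Normal(279/134, 28/67)
obs 6: x=0 → posterior Normal(279/158, 28/79)
obs 7: x=5/2 → posterior Normal(339/182, 4/13)
obs 8: x=1/2 → posterior Normal(351/206, 28/103)
obs 9: x=5 → posterior Normal(471/230, 28/115)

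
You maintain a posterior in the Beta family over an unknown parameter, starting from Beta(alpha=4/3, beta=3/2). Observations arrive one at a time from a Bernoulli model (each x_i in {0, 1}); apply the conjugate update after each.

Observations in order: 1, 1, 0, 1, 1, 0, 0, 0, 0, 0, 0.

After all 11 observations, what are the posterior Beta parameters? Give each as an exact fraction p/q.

obs 1: x=1 → posterior Beta(7/3, 3/2)
obs 2: x=1 → posterior Beta(10/3, 3/2)
obs 3: x=0 → posterior Beta(10/3, 5/2)
obs 4: x=1 → posterior Beta(13/3, 5/2)
obs 5: x=1 → posterior Beta(16/3, 5/2)
obs 6: x=0 → posterior Beta(16/3, 7/2)
obs 7: x=0 → posterior Beta(16/3, 9/2)
obs 8: x=0 → posterior Beta(16/3, 11/2)
obs 9: x=0 → posterior Beta(16/3, 13/2)
obs 10: x=0 → posterior Beta(16/3, 15/2)
obs 11: x=0 → posterior Beta(16/3, 17/2)

alpha=16/3, beta=17/2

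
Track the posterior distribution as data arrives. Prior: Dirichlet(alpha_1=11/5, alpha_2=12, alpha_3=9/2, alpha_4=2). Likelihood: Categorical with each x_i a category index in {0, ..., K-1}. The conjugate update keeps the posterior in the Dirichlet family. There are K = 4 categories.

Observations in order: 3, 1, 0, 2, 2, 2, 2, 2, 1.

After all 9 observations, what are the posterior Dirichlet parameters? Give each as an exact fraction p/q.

obs 1: x=3 → posterior Dirichlet(11/5, 12, 9/2, 3)
obs 2: x=1 → posterior Dirichlet(11/5, 13, 9/2, 3)
obs 3: x=0 → posterior Dirichlet(16/5, 13, 9/2, 3)
obs 4: x=2 → posterior Dirichlet(16/5, 13, 11/2, 3)
obs 5: x=2 → posterior Dirichlet(16/5, 13, 13/2, 3)
obs 6: x=2 → posterior Dirichlet(16/5, 13, 15/2, 3)
obs 7: x=2 → posterior Dirichlet(16/5, 13, 17/2, 3)
obs 8: x=2 → posterior Dirichlet(16/5, 13, 19/2, 3)
obs 9: x=1 → posterior Dirichlet(16/5, 14, 19/2, 3)

alpha_1=16/5, alpha_2=14, alpha_3=19/2, alpha_4=3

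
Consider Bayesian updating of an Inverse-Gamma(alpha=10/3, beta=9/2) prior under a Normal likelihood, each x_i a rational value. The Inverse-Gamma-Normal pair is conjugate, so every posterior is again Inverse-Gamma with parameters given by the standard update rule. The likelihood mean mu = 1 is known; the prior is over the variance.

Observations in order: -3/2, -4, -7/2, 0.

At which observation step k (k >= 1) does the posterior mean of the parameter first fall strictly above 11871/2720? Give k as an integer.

k = 2

obs 1: x=-3/2 → posterior Inverse-Gamma(23/6, 61/8)
obs 2: x=-4 → posterior Inverse-Gamma(13/3, 161/8)
obs 3: x=-7/2 → posterior Inverse-Gamma(29/6, 121/4)
obs 4: x=0 → posterior Inverse-Gamma(16/3, 123/4)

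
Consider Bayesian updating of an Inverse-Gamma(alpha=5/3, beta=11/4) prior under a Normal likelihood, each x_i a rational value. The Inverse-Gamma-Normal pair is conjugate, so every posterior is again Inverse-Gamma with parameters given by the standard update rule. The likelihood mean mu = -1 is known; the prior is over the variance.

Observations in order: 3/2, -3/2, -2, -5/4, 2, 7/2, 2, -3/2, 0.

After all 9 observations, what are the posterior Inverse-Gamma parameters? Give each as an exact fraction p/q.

obs 1: x=3/2 → posterior Inverse-Gamma(13/6, 47/8)
obs 2: x=-3/2 → posterior Inverse-Gamma(8/3, 6)
obs 3: x=-2 → posterior Inverse-Gamma(19/6, 13/2)
obs 4: x=-5/4 → posterior Inverse-Gamma(11/3, 209/32)
obs 5: x=2 → posterior Inverse-Gamma(25/6, 353/32)
obs 6: x=7/2 → posterior Inverse-Gamma(14/3, 677/32)
obs 7: x=2 → posterior Inverse-Gamma(31/6, 821/32)
obs 8: x=-3/2 → posterior Inverse-Gamma(17/3, 825/32)
obs 9: x=0 → posterior Inverse-Gamma(37/6, 841/32)

alpha=37/6, beta=841/32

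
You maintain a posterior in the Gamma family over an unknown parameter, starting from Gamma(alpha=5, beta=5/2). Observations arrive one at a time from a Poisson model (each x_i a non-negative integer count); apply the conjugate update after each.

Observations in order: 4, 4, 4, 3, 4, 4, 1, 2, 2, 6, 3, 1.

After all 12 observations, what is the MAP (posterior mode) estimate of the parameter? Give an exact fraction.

84/29

obs 1: x=4 → posterior Gamma(9, 7/2)
obs 2: x=4 → posterior Gamma(13, 9/2)
obs 3: x=4 → posterior Gamma(17, 11/2)
obs 4: x=3 → posterior Gamma(20, 13/2)
obs 5: x=4 → posterior Gamma(24, 15/2)
obs 6: x=4 → posterior Gamma(28, 17/2)
obs 7: x=1 → posterior Gamma(29, 19/2)
obs 8: x=2 → posterior Gamma(31, 21/2)
obs 9: x=2 → posterior Gamma(33, 23/2)
obs 10: x=6 → posterior Gamma(39, 25/2)
obs 11: x=3 → posterior Gamma(42, 27/2)
obs 12: x=1 → posterior Gamma(43, 29/2)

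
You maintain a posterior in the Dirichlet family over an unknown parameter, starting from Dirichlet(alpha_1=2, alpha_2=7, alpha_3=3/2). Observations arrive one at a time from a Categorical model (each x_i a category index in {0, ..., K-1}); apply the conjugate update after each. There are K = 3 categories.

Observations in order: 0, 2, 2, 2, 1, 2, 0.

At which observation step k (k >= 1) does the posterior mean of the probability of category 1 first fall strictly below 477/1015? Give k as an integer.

k = 7

obs 1: x=0 → posterior Dirichlet(3, 7, 3/2)
obs 2: x=2 → posterior Dirichlet(3, 7, 5/2)
obs 3: x=2 → posterior Dirichlet(3, 7, 7/2)
obs 4: x=2 → posterior Dirichlet(3, 7, 9/2)
obs 5: x=1 → posterior Dirichlet(3, 8, 9/2)
obs 6: x=2 → posterior Dirichlet(3, 8, 11/2)
obs 7: x=0 → posterior Dirichlet(4, 8, 11/2)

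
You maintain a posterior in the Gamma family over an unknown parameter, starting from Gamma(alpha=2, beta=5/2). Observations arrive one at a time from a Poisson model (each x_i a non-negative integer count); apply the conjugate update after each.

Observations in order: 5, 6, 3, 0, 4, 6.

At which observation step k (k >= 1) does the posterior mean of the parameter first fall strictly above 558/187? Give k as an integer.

obs 1: x=5 → posterior Gamma(7, 7/2)
obs 2: x=6 → posterior Gamma(13, 9/2)
obs 3: x=3 → posterior Gamma(16, 11/2)
obs 4: x=0 → posterior Gamma(16, 13/2)
obs 5: x=4 → posterior Gamma(20, 15/2)
obs 6: x=6 → posterior Gamma(26, 17/2)

k = 6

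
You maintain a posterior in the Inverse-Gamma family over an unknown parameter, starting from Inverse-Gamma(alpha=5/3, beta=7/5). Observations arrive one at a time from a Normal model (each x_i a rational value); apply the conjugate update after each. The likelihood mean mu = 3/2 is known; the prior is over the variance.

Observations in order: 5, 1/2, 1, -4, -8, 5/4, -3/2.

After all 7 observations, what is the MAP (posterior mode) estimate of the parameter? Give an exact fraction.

obs 1: x=5 → posterior Inverse-Gamma(13/6, 301/40)
obs 2: x=1/2 → posterior Inverse-Gamma(8/3, 321/40)
obs 3: x=1 → posterior Inverse-Gamma(19/6, 163/20)
obs 4: x=-4 → posterior Inverse-Gamma(11/3, 931/40)
obs 5: x=-8 → posterior Inverse-Gamma(25/6, 342/5)
obs 6: x=5/4 → posterior Inverse-Gamma(14/3, 10949/160)
obs 7: x=-3/2 → posterior Inverse-Gamma(31/6, 11669/160)

35007/2960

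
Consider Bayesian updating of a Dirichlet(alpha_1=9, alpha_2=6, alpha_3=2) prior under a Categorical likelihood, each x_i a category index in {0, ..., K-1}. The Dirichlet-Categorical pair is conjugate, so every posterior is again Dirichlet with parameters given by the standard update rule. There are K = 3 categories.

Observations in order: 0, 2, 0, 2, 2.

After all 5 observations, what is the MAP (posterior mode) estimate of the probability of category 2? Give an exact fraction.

obs 1: x=0 → posterior Dirichlet(10, 6, 2)
obs 2: x=2 → posterior Dirichlet(10, 6, 3)
obs 3: x=0 → posterior Dirichlet(11, 6, 3)
obs 4: x=2 → posterior Dirichlet(11, 6, 4)
obs 5: x=2 → posterior Dirichlet(11, 6, 5)

4/19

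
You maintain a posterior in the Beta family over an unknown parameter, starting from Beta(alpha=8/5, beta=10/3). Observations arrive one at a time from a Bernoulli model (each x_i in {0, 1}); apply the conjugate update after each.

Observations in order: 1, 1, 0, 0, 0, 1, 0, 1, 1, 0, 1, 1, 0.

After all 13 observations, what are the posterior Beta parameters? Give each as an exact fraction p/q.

alpha=43/5, beta=28/3

obs 1: x=1 → posterior Beta(13/5, 10/3)
obs 2: x=1 → posterior Beta(18/5, 10/3)
obs 3: x=0 → posterior Beta(18/5, 13/3)
obs 4: x=0 → posterior Beta(18/5, 16/3)
obs 5: x=0 → posterior Beta(18/5, 19/3)
obs 6: x=1 → posterior Beta(23/5, 19/3)
obs 7: x=0 → posterior Beta(23/5, 22/3)
obs 8: x=1 → posterior Beta(28/5, 22/3)
obs 9: x=1 → posterior Beta(33/5, 22/3)
obs 10: x=0 → posterior Beta(33/5, 25/3)
obs 11: x=1 → posterior Beta(38/5, 25/3)
obs 12: x=1 → posterior Beta(43/5, 25/3)
obs 13: x=0 → posterior Beta(43/5, 28/3)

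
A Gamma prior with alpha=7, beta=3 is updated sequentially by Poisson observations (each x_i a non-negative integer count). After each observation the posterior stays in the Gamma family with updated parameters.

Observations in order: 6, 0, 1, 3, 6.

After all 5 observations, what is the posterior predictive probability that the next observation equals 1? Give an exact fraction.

obs 1: x=6 → posterior Gamma(13, 4)
obs 2: x=0 → posterior Gamma(13, 5)
obs 3: x=1 → posterior Gamma(14, 6)
obs 4: x=3 → posterior Gamma(17, 7)
obs 5: x=6 → posterior Gamma(23, 8)

13576803638250229989376/79766443076872509863361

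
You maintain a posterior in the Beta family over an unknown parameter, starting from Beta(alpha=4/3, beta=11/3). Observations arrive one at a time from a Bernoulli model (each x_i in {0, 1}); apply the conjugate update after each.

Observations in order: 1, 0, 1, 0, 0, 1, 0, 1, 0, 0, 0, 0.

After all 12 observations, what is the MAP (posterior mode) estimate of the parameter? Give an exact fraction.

obs 1: x=1 → posterior Beta(7/3, 11/3)
obs 2: x=0 → posterior Beta(7/3, 14/3)
obs 3: x=1 → posterior Beta(10/3, 14/3)
obs 4: x=0 → posterior Beta(10/3, 17/3)
obs 5: x=0 → posterior Beta(10/3, 20/3)
obs 6: x=1 → posterior Beta(13/3, 20/3)
obs 7: x=0 → posterior Beta(13/3, 23/3)
obs 8: x=1 → posterior Beta(16/3, 23/3)
obs 9: x=0 → posterior Beta(16/3, 26/3)
obs 10: x=0 → posterior Beta(16/3, 29/3)
obs 11: x=0 → posterior Beta(16/3, 32/3)
obs 12: x=0 → posterior Beta(16/3, 35/3)

13/45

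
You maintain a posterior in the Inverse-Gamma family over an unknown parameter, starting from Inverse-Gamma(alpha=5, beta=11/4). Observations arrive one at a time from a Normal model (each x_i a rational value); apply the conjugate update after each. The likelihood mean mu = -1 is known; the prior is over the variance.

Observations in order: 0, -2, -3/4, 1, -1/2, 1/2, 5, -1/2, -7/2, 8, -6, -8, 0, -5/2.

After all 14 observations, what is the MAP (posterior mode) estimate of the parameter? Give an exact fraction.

3437/416

obs 1: x=0 → posterior Inverse-Gamma(11/2, 13/4)
obs 2: x=-2 → posterior Inverse-Gamma(6, 15/4)
obs 3: x=-3/4 → posterior Inverse-Gamma(13/2, 121/32)
obs 4: x=1 → posterior Inverse-Gamma(7, 185/32)
obs 5: x=-1/2 → posterior Inverse-Gamma(15/2, 189/32)
obs 6: x=1/2 → posterior Inverse-Gamma(8, 225/32)
obs 7: x=5 → posterior Inverse-Gamma(17/2, 801/32)
obs 8: x=-1/2 → posterior Inverse-Gamma(9, 805/32)
obs 9: x=-7/2 → posterior Inverse-Gamma(19/2, 905/32)
obs 10: x=8 → posterior Inverse-Gamma(10, 2201/32)
obs 11: x=-6 → posterior Inverse-Gamma(21/2, 2601/32)
obs 12: x=-8 → posterior Inverse-Gamma(11, 3385/32)
obs 13: x=0 → posterior Inverse-Gamma(23/2, 3401/32)
obs 14: x=-5/2 → posterior Inverse-Gamma(12, 3437/32)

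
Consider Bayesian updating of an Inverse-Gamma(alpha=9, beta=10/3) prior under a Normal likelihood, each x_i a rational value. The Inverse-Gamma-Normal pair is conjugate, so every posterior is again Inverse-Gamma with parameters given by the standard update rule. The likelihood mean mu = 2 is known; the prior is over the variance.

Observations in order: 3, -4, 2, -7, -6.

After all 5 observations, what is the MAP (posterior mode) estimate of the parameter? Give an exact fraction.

566/75

obs 1: x=3 → posterior Inverse-Gamma(19/2, 23/6)
obs 2: x=-4 → posterior Inverse-Gamma(10, 131/6)
obs 3: x=2 → posterior Inverse-Gamma(21/2, 131/6)
obs 4: x=-7 → posterior Inverse-Gamma(11, 187/3)
obs 5: x=-6 → posterior Inverse-Gamma(23/2, 283/3)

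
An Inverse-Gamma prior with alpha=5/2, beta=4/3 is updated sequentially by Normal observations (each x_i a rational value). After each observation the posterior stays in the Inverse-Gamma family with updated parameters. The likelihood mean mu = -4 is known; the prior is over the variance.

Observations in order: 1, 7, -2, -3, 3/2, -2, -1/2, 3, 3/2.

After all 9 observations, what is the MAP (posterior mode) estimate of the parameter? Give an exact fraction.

obs 1: x=1 → posterior Inverse-Gamma(3, 83/6)
obs 2: x=7 → posterior Inverse-Gamma(7/2, 223/3)
obs 3: x=-2 → posterior Inverse-Gamma(4, 229/3)
obs 4: x=-3 → posterior Inverse-Gamma(9/2, 461/6)
obs 5: x=3/2 → posterior Inverse-Gamma(5, 2207/24)
obs 6: x=-2 → posterior Inverse-Gamma(11/2, 2255/24)
obs 7: x=-1/2 → posterior Inverse-Gamma(6, 1201/12)
obs 8: x=3 → posterior Inverse-Gamma(13/2, 1495/12)
obs 9: x=3/2 → posterior Inverse-Gamma(7, 3353/24)

3353/192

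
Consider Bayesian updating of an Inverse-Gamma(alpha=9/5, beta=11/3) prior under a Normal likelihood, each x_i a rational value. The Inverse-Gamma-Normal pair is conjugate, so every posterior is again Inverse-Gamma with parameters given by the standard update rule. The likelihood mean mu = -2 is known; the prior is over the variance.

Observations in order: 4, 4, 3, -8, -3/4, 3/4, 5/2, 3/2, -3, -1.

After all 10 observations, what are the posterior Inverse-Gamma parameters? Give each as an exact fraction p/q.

obs 1: x=4 → posterior Inverse-Gamma(23/10, 65/3)
obs 2: x=4 → posterior Inverse-Gamma(14/5, 119/3)
obs 3: x=3 → posterior Inverse-Gamma(33/10, 313/6)
obs 4: x=-8 → posterior Inverse-Gamma(19/5, 421/6)
obs 5: x=-3/4 → posterior Inverse-Gamma(43/10, 6811/96)
obs 6: x=3/4 → posterior Inverse-Gamma(24/5, 3587/48)
obs 7: x=5/2 → posterior Inverse-Gamma(53/10, 4073/48)
obs 8: x=3/2 → posterior Inverse-Gamma(29/5, 4367/48)
obs 9: x=-3 → posterior Inverse-Gamma(63/10, 4391/48)
obs 10: x=-1 → posterior Inverse-Gamma(34/5, 4415/48)

alpha=34/5, beta=4415/48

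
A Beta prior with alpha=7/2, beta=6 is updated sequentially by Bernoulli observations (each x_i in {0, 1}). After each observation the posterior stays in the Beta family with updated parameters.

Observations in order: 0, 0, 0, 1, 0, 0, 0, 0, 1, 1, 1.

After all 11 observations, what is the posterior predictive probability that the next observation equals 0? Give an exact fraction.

26/41

obs 1: x=0 → posterior Beta(7/2, 7)
obs 2: x=0 → posterior Beta(7/2, 8)
obs 3: x=0 → posterior Beta(7/2, 9)
obs 4: x=1 → posterior Beta(9/2, 9)
obs 5: x=0 → posterior Beta(9/2, 10)
obs 6: x=0 → posterior Beta(9/2, 11)
obs 7: x=0 → posterior Beta(9/2, 12)
obs 8: x=0 → posterior Beta(9/2, 13)
obs 9: x=1 → posterior Beta(11/2, 13)
obs 10: x=1 → posterior Beta(13/2, 13)
obs 11: x=1 → posterior Beta(15/2, 13)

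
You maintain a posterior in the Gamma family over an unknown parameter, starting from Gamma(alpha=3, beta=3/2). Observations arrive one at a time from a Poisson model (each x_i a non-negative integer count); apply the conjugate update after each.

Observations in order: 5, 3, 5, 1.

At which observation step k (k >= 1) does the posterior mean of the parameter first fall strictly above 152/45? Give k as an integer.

k = 3

obs 1: x=5 → posterior Gamma(8, 5/2)
obs 2: x=3 → posterior Gamma(11, 7/2)
obs 3: x=5 → posterior Gamma(16, 9/2)
obs 4: x=1 → posterior Gamma(17, 11/2)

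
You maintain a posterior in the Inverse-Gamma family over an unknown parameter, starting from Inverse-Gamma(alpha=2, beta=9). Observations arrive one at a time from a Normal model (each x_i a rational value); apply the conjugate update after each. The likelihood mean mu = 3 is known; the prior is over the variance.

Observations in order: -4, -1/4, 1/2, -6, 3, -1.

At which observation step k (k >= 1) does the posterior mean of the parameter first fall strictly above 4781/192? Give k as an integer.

obs 1: x=-4 → posterior Inverse-Gamma(5/2, 67/2)
obs 2: x=-1/4 → posterior Inverse-Gamma(3, 1241/32)
obs 3: x=1/2 → posterior Inverse-Gamma(7/2, 1341/32)
obs 4: x=-6 → posterior Inverse-Gamma(4, 2637/32)
obs 5: x=3 → posterior Inverse-Gamma(9/2, 2637/32)
obs 6: x=-1 → posterior Inverse-Gamma(5, 2893/32)

k = 4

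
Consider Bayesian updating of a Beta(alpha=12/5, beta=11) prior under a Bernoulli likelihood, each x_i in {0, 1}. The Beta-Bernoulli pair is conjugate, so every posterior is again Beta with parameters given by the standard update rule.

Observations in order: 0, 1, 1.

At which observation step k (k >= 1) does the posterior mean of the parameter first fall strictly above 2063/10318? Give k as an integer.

obs 1: x=0 → posterior Beta(12/5, 12)
obs 2: x=1 → posterior Beta(17/5, 12)
obs 3: x=1 → posterior Beta(22/5, 12)

k = 2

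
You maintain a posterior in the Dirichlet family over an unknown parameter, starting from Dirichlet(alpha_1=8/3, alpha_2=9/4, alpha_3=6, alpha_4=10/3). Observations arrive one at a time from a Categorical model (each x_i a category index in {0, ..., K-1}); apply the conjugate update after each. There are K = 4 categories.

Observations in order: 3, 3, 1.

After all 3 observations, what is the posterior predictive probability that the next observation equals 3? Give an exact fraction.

64/207

obs 1: x=3 → posterior Dirichlet(8/3, 9/4, 6, 13/3)
obs 2: x=3 → posterior Dirichlet(8/3, 9/4, 6, 16/3)
obs 3: x=1 → posterior Dirichlet(8/3, 13/4, 6, 16/3)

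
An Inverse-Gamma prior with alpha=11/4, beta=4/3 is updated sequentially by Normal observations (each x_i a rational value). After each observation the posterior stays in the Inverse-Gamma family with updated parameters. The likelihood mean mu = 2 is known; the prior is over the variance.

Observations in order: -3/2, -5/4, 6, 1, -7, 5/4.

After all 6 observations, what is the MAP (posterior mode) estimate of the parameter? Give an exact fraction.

obs 1: x=-3/2 → posterior Inverse-Gamma(13/4, 179/24)
obs 2: x=-5/4 → posterior Inverse-Gamma(15/4, 1223/96)
obs 3: x=6 → posterior Inverse-Gamma(17/4, 1991/96)
obs 4: x=1 → posterior Inverse-Gamma(19/4, 2039/96)
obs 5: x=-7 → posterior Inverse-Gamma(21/4, 5927/96)
obs 6: x=5/4 → posterior Inverse-Gamma(23/4, 2977/48)

2977/324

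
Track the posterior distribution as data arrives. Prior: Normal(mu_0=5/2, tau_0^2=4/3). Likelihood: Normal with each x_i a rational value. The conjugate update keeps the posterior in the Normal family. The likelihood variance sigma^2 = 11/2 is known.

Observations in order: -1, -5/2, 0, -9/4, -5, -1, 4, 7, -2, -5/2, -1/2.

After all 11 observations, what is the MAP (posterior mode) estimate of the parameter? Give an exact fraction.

obs 1: x=-1 → posterior Normal(149/82, 44/41)
obs 2: x=-5/2 → posterior Normal(109/98, 44/49)
obs 3: x=0 → posterior Normal(109/114, 44/57)
obs 4: x=-9/4 → posterior Normal(73/130, 44/65)
obs 5: x=-5 → posterior Normal(-7/146, 44/73)
obs 6: x=-1 → posterior Normal(-23/162, 44/81)
obs 7: x=4 → posterior Normal(41/178, 44/89)
obs 8: x=7 → posterior Normal(153/194, 44/97)
obs 9: x=-2 → posterior Normal(121/210, 44/105)
obs 10: x=-5/2 → posterior Normal(81/226, 44/113)
obs 11: x=-1/2 → posterior Normal(73/242, 4/11)

73/242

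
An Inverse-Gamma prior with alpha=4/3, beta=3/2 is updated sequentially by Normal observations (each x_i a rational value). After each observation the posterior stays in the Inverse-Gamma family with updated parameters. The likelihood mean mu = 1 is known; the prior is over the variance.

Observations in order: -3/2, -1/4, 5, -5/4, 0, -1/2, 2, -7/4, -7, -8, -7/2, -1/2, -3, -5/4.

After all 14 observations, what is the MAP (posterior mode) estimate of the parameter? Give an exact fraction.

obs 1: x=-3/2 → posterior Inverse-Gamma(11/6, 37/8)
obs 2: x=-1/4 → posterior Inverse-Gamma(7/3, 173/32)
obs 3: x=5 → posterior Inverse-Gamma(17/6, 429/32)
obs 4: x=-5/4 → posterior Inverse-Gamma(10/3, 255/16)
obs 5: x=0 → posterior Inverse-Gamma(23/6, 263/16)
obs 6: x=-1/2 → posterior Inverse-Gamma(13/3, 281/16)
obs 7: x=2 → posterior Inverse-Gamma(29/6, 289/16)
obs 8: x=-7/4 → posterior Inverse-Gamma(16/3, 699/32)
obs 9: x=-7 → posterior Inverse-Gamma(35/6, 1723/32)
obs 10: x=-8 → posterior Inverse-Gamma(19/3, 3019/32)
obs 11: x=-7/2 → posterior Inverse-Gamma(41/6, 3343/32)
obs 12: x=-1/2 → posterior Inverse-Gamma(22/3, 3379/32)
obs 13: x=-3 → posterior Inverse-Gamma(47/6, 3635/32)
obs 14: x=-5/4 → posterior Inverse-Gamma(25/3, 929/8)

2787/224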